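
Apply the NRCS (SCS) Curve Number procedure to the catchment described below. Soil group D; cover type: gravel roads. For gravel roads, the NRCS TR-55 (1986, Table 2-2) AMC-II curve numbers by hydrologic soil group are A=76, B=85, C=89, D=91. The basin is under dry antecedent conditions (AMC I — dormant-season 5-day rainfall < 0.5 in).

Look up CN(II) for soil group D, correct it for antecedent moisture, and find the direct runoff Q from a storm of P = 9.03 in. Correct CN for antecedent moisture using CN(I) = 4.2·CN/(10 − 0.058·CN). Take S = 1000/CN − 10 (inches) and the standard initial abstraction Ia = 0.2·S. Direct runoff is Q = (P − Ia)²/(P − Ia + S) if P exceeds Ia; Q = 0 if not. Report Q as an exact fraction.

NRCS table: gravel roads, soil group D → CN(II) = 91
CN(I) from CN(II)=91: (4.2·91)/(10 − 0.058·91) = 63700/787 ≈ 80.940
Max retention: S = 1000/(63700/787) − 10 = 1500/637 in (≈ 2.355 in)
Initial abstraction Ia = S/5 = (1500/637)/5 = 300/637 ≈ 0.471 in
P − Ia = 9.030 − 0.471 = 545211/63700 ≈ 8.559 in (> 0, runoff occurs)
Q: (545211/63700)² ÷ (695211/63700) = 99085011507/14761646900 in (≈ 6.712 in)

Q = 99085011507/14761646900 in ≈ 6.712 in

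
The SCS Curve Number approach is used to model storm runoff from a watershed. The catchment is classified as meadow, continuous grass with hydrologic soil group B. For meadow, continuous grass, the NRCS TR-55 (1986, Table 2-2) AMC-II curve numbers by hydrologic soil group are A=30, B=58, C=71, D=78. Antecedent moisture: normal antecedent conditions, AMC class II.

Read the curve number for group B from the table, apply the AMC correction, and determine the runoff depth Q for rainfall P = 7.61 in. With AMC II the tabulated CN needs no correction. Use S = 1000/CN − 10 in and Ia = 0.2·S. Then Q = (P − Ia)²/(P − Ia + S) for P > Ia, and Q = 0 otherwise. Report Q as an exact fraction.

Q = 319301161/112720100 in ≈ 2.833 in

NRCS table: meadow, continuous grass, soil group B → CN(II) = 58
CN(II) = 58; AMC II needs no correction.
Max retention: S = 1000/58 − 10 = 210/29 in (≈ 7.241 in)
Ia = 0.2S: 0.2·7.241 = 1.448 in (exactly 42/29)
Since P=7.610 > Ia=1.448: effective rainfall P−Ia = 17869/2900 in
Q = (17869/2900)²/((17869/2900) + 210/29) = (319301161/8410000)/(38869/2900) = 319301161/112720100 in ≈ 2.833 in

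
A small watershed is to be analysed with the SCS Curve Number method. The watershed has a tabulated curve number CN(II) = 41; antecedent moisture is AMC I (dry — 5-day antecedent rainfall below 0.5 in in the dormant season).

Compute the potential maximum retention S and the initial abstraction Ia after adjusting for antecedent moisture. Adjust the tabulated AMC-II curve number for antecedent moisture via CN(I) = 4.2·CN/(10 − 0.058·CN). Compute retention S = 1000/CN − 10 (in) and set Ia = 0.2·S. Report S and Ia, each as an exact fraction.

S = 29500/861 in ≈ 34.262 in; Ia = 5900/861 in ≈ 6.852 in

Adjust CN=41 to AMC I: 4.2·41/(10 − 0.058·41) → (861/5) ÷ (3811/500) = 86100/3811 ≈ 22.592
Retention S: 1000/CN − 10 with CN=22.592 → S = 29500/861 ≈ 34.262 in
Ia = 0.2S: 0.2·34.262 = 6.852 in (exactly 5900/861)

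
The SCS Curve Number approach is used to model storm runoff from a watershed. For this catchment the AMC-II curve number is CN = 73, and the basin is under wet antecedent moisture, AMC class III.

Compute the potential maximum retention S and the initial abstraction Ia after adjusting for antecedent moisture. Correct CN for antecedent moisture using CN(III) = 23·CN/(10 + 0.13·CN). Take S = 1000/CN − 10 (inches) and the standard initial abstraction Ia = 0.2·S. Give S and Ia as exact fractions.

Adjust CN=73 to AMC III: 23·73/(10 + 0.13·73) → 1679 ÷ (1949/100) = 167900/1949 ≈ 86.147
Max retention: S = 1000/(167900/1949) − 10 = 2700/1679 in (≈ 1.608 in)
Ia = 0.2·(2700/1679) = 540/1679 in ≈ 0.322 in

S = 2700/1679 in ≈ 1.608 in; Ia = 540/1679 in ≈ 0.322 in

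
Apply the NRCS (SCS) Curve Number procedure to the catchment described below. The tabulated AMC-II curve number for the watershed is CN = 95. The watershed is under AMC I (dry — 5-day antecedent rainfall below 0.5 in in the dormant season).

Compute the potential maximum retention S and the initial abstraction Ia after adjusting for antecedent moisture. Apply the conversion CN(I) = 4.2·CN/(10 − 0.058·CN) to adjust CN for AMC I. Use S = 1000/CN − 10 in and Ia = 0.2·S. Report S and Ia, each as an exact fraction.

S = 500/399 in ≈ 1.253 in; Ia = 100/399 in ≈ 0.251 in

Dry (AMC I): CN(I) = 4.2·95/(10 − 0.058·95) = 399/(449/100) = 39900/449 ≈ 88.864
S = 1000/(39900/449) − 10 = 500/399 in ≈ 1.253 in
Ia = 0.2S: 0.2·1.253 = 0.251 in (exactly 100/399)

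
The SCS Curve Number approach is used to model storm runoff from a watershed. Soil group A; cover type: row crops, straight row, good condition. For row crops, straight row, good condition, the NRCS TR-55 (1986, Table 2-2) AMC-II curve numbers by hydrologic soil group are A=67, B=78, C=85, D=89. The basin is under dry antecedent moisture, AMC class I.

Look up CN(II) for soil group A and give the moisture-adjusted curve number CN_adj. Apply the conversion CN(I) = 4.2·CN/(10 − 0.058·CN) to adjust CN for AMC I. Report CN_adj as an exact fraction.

CN_adj = 46900/1019 ≈ 46.026

NRCS table: row crops, straight row, good condition, soil group A → CN(II) = 67
Dry (AMC I): CN(I) = 4.2·67/(10 − 0.058·67) = (1407/5)/(3057/500) = 46900/1019 ≈ 46.026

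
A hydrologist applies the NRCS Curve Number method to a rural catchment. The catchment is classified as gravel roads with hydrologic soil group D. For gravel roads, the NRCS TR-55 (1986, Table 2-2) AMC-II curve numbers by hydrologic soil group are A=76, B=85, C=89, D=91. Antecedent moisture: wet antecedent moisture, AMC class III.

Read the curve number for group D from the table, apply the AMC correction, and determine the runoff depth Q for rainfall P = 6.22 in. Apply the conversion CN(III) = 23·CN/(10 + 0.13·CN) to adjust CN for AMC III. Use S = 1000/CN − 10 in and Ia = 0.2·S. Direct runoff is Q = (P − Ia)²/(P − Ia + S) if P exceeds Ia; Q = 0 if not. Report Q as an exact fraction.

Q = 412065137929/71886491950 in ≈ 5.732 in

NRCS table: gravel roads, soil group D → CN(II) = 91
Adjust CN=91 to AMC III: 23·91/(10 + 0.13·91) → 2093 ÷ (2183/100) = 209300/2183 ≈ 95.877
S = 1000/(209300/2183) − 10 = 900/2093 in ≈ 0.430 in
Ia = 0.2·(900/2093) = 180/2093 in ≈ 0.086 in
P − Ia = 6.220 − 0.086 = 641923/104650 ≈ 6.134 in (> 0, runoff occurs)
Q: (641923/104650)² ÷ (686923/104650) = 412065137929/71886491950 in (≈ 5.732 in)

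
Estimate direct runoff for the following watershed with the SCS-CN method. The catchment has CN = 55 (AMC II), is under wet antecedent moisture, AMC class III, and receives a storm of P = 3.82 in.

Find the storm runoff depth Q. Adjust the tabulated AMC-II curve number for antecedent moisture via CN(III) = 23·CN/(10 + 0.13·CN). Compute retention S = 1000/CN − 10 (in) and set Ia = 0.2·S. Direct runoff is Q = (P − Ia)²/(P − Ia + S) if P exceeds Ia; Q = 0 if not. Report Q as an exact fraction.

Adjust CN=55 to AMC III: 23·55/(10 + 0.13·55) → 1265 ÷ (343/20) = 25300/343 ≈ 73.761
Max retention: S = 1000/(25300/343) − 10 = 900/253 in (≈ 3.557 in)
Ia = 0.2·(900/253) = 180/253 in ≈ 0.711 in
Since P=3.820 > Ia=0.711: effective rainfall P−Ia = 39323/12650 in
Runoff Q = (P−Ia)²/(P−Ia+S) = (3.109)²/(3.109+3.557) = 1546298329/1066685950 ≈ 1.450 in

Q = 1546298329/1066685950 in ≈ 1.450 in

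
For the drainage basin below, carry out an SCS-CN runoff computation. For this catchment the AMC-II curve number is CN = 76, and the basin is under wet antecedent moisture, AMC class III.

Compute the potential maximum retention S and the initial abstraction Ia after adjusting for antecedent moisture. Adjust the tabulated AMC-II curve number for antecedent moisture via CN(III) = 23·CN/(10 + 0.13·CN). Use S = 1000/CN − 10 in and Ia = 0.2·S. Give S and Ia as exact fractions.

Wet (AMC III): CN(III) = 23·76/(10 + 0.13·76) = 1748/(497/25) = 43700/497 ≈ 87.928
Retention S: 1000/CN − 10 with CN=87.928 → S = 600/437 ≈ 1.373 in
Ia = 0.2S: 0.2·1.373 = 0.275 in (exactly 120/437)

S = 600/437 in ≈ 1.373 in; Ia = 120/437 in ≈ 0.275 in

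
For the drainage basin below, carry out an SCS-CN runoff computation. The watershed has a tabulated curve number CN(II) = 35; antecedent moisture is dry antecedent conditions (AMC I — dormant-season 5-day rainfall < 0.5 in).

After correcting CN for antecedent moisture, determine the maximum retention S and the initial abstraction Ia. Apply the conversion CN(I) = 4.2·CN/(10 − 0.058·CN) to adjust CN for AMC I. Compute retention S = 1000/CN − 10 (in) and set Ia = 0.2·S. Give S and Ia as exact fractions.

S = 6500/147 in ≈ 44.218 in; Ia = 1300/147 in ≈ 8.844 in

Dry (AMC I): CN(I) = 4.2·35/(10 − 0.058·35) = 147/(797/100) = 14700/797 ≈ 18.444
Retention S: 1000/CN − 10 with CN=18.444 → S = 6500/147 ≈ 44.218 in
Ia = 0.2·(6500/147) = 1300/147 in ≈ 8.844 in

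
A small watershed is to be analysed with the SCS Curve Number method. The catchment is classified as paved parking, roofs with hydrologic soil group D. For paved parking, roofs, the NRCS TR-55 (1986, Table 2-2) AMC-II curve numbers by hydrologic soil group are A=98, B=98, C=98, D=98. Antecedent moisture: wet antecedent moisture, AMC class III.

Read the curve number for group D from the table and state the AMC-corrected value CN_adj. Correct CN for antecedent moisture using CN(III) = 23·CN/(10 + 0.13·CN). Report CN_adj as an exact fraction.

NRCS table: paved parking, roofs, soil group D → CN(II) = 98
Wet (AMC III): CN(III) = 23·98/(10 + 0.13·98) = 2254/(1137/50) = 112700/1137 ≈ 99.120

CN_adj = 112700/1137 ≈ 99.120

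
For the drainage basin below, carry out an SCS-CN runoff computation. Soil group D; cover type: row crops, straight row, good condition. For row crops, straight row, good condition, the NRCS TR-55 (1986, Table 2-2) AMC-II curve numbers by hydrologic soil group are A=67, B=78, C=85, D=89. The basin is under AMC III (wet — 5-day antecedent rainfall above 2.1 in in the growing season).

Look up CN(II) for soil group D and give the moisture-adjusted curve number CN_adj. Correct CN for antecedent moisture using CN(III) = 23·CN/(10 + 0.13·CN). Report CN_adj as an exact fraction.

CN_adj = 204700/2157 ≈ 94.900

NRCS table: row crops, straight row, good condition, soil group D → CN(II) = 89
CN(III) from CN(II)=89: (23·89)/(10 + 0.13·89) = 204700/2157 ≈ 94.900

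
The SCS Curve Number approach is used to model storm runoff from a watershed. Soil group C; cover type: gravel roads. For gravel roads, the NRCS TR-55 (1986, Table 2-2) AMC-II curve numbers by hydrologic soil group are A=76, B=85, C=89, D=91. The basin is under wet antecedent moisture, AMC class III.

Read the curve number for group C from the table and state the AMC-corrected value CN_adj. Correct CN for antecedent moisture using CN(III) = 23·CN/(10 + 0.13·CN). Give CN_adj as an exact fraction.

CN_adj = 204700/2157 ≈ 94.900

NRCS table: gravel roads, soil group C → CN(II) = 89
CN(III) from CN(II)=89: (23·89)/(10 + 0.13·89) = 204700/2157 ≈ 94.900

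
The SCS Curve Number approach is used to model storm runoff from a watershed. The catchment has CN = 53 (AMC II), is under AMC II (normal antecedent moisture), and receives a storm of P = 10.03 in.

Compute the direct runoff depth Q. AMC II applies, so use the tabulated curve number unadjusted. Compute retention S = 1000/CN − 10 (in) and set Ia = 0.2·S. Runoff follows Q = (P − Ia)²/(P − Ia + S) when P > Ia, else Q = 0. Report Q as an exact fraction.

Q = 1914850081/481022700 in ≈ 3.981 in

CN(II) = 53; AMC II needs no correction.
S = 1000/53 − 10 = 470/53 in ≈ 8.868 in
Initial abstraction Ia = S/5 = (470/53)/5 = 94/53 ≈ 1.774 in
P − Ia = 10.030 − 1.774 = 43759/5300 ≈ 8.256 in (> 0, runoff occurs)
Q: (43759/5300)² ÷ (90759/5300) = 1914850081/481022700 in (≈ 3.981 in)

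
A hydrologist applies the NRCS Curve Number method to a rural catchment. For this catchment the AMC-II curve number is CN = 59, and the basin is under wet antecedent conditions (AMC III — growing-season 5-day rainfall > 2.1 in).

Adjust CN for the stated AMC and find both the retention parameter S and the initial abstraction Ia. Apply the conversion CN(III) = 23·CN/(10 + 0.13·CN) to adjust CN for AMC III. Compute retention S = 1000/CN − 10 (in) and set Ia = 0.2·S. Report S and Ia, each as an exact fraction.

S = 4100/1357 in ≈ 3.021 in; Ia = 820/1357 in ≈ 0.604 in

CN(III) from CN(II)=59: (23·59)/(10 + 0.13·59) = 135700/1767 ≈ 76.797
Max retention: S = 1000/(135700/1767) − 10 = 4100/1357 in (≈ 3.021 in)
Ia = 0.2S: 0.2·3.021 = 0.604 in (exactly 820/1357)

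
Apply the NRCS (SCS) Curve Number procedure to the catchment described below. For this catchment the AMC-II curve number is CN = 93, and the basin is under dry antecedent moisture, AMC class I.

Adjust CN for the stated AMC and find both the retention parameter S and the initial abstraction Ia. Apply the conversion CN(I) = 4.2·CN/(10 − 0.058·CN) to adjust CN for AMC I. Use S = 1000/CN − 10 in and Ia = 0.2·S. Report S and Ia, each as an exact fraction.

S = 500/279 in ≈ 1.792 in; Ia = 100/279 in ≈ 0.358 in

CN(I) from CN(II)=93: (4.2·93)/(10 − 0.058·93) = 27900/329 ≈ 84.802
Retention S: 1000/CN − 10 with CN=84.802 → S = 500/279 ≈ 1.792 in
Ia = 0.2S: 0.2·1.792 = 0.358 in (exactly 100/279)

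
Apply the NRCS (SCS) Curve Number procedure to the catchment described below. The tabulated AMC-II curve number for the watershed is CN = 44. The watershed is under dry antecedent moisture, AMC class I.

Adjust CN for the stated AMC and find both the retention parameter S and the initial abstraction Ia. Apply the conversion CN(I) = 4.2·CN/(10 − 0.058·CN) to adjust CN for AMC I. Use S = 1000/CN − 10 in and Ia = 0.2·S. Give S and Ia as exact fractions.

S = 1000/33 in ≈ 30.303 in; Ia = 200/33 in ≈ 6.061 in

Dry (AMC I): CN(I) = 4.2·44/(10 − 0.058·44) = (924/5)/(931/125) = 3300/133 ≈ 24.812
S = 1000/(3300/133) − 10 = 1000/33 in ≈ 30.303 in
Ia = 0.2S: 0.2·30.303 = 6.061 in (exactly 200/33)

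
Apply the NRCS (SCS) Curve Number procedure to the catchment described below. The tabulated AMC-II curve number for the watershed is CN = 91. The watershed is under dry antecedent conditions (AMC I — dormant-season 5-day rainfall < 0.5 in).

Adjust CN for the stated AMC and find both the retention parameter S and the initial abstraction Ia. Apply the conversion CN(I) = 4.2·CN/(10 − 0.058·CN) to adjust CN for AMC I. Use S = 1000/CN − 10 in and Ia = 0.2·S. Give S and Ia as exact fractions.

S = 1500/637 in ≈ 2.355 in; Ia = 300/637 in ≈ 0.471 in

CN(I) from CN(II)=91: (4.2·91)/(10 − 0.058·91) = 63700/787 ≈ 80.940
Max retention: S = 1000/(63700/787) − 10 = 1500/637 in (≈ 2.355 in)
Initial abstraction Ia = S/5 = (1500/637)/5 = 300/637 ≈ 0.471 in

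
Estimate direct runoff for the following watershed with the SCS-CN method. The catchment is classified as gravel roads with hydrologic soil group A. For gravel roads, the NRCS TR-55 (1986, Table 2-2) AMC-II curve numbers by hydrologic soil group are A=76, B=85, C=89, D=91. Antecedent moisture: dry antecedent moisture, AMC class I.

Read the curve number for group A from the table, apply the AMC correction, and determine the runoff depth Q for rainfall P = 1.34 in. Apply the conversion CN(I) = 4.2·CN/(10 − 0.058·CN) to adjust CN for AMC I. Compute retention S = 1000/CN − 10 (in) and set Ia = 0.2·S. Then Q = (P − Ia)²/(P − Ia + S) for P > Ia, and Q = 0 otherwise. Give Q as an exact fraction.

Q = 0 in ≈ 0.000 in

NRCS table: gravel roads, soil group A → CN(II) = 76
CN(I) from CN(II)=76: (4.2·76)/(10 − 0.058·76) = 13300/233 ≈ 57.082
Max retention: S = 1000/(13300/233) − 10 = 1000/133 in (≈ 7.519 in)
Ia = 0.2S: 0.2·7.519 = 1.504 in (exactly 200/133)
P = 1.340 ≤ Ia = 1.504 in: entire storm abstracted, Q = 0.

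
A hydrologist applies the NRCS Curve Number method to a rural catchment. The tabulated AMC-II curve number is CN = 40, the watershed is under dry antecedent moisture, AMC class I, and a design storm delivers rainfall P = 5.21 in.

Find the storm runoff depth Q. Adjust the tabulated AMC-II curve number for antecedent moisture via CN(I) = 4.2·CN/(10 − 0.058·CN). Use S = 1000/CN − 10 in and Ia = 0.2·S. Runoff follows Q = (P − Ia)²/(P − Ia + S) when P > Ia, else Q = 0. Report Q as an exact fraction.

Adjust CN=40 to AMC I: 4.2·40/(10 − 0.058·40) → 168 ÷ (192/25) = 175/8 ≈ 21.875
Max retention: S = 1000/(175/8) − 10 = 250/7 in (≈ 35.714 in)
Ia = 0.2·(250/7) = 50/7 in ≈ 7.143 in
P = 5.210 ≤ Ia = 7.143 in: entire storm abstracted, Q = 0.

Q = 0 in ≈ 0.000 in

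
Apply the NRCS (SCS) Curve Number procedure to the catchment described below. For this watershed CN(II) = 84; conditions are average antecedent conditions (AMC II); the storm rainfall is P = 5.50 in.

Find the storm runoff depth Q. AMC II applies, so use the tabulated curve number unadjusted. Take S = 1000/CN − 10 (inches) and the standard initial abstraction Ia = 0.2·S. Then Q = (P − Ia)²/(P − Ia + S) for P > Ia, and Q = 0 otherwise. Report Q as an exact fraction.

Average conditions: CN = 84 (no AMC adjustment).
S = 1000/84 − 10 = 40/21 in ≈ 1.905 in
Ia = 0.2·(40/21) = 8/21 in ≈ 0.381 in
P − Ia = 5.500 − 0.381 = 215/42 ≈ 5.119 in (> 0, runoff occurs)
Q = (215/42)²/((215/42) + 40/21) = (46225/1764)/(295/42) = 9245/2478 in ≈ 3.731 in

Q = 9245/2478 in ≈ 3.731 in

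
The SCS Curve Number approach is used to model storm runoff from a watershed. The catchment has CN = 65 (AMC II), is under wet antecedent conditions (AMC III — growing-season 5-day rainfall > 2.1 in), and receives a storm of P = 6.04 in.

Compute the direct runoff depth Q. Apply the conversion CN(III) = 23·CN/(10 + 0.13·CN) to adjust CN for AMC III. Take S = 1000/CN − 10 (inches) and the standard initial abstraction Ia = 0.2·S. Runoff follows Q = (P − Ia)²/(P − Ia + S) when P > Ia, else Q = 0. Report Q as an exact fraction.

Wet (AMC III): CN(III) = 23·65/(10 + 0.13·65) = 1495/(369/20) = 29900/369 ≈ 81.030
Retention S: 1000/CN − 10 with CN=81.030 → S = 700/299 ≈ 2.341 in
Initial abstraction Ia = S/5 = (700/299)/5 = 140/299 ≈ 0.468 in
P − Ia = 6.040 − 0.468 = 41649/7475 ≈ 5.572 in (> 0, runoff occurs)
Runoff Q = (P−Ia)²/(P−Ia+S) = (5.572)²/(5.572+2.341) = 1734639201/442138775 ≈ 3.923 in

Q = 1734639201/442138775 in ≈ 3.923 in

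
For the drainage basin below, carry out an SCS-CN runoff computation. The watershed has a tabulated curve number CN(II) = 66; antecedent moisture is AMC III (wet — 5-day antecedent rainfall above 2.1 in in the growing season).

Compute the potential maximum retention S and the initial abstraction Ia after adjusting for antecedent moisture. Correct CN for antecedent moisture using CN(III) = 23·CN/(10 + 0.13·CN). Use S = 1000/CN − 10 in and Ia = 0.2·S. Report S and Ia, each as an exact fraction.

S = 1700/759 in ≈ 2.240 in; Ia = 340/759 in ≈ 0.448 in

CN(III) from CN(II)=66: (23·66)/(10 + 0.13·66) = 75900/929 ≈ 81.701
Max retention: S = 1000/(75900/929) − 10 = 1700/759 in (≈ 2.240 in)
Initial abstraction Ia = S/5 = (1700/759)/5 = 340/759 ≈ 0.448 in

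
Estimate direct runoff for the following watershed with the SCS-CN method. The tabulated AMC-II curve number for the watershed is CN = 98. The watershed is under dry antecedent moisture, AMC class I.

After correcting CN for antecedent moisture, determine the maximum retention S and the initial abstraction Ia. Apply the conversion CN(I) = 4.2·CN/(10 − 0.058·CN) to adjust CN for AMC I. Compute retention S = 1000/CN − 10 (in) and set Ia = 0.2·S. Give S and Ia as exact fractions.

S = 500/1029 in ≈ 0.486 in; Ia = 100/1029 in ≈ 0.097 in

CN(I) from CN(II)=98: (4.2·98)/(10 − 0.058·98) = 102900/1079 ≈ 95.366
Max retention: S = 1000/(102900/1079) − 10 = 500/1029 in (≈ 0.486 in)
Ia = 0.2S: 0.2·0.486 = 0.097 in (exactly 100/1029)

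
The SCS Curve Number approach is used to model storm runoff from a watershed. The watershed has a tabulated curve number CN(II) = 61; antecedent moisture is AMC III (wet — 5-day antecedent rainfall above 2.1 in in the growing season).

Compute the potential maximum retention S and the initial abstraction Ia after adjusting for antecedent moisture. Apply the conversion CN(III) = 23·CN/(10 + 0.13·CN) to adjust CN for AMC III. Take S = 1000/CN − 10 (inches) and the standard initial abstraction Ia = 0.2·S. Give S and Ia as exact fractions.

CN(III) from CN(II)=61: (23·61)/(10 + 0.13·61) = 140300/1793 ≈ 78.249
Max retention: S = 1000/(140300/1793) − 10 = 3900/1403 in (≈ 2.780 in)
Ia = 0.2·(3900/1403) = 780/1403 in ≈ 0.556 in

S = 3900/1403 in ≈ 2.780 in; Ia = 780/1403 in ≈ 0.556 in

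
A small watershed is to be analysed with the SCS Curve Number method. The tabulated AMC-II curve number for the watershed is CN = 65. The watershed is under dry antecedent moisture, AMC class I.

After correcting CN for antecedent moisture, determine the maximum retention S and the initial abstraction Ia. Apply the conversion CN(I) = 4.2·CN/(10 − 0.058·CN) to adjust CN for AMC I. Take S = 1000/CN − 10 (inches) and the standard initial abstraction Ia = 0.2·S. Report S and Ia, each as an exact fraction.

S = 500/39 in ≈ 12.821 in; Ia = 100/39 in ≈ 2.564 in

Adjust CN=65 to AMC I: 4.2·65/(10 − 0.058·65) → 273 ÷ (623/100) = 3900/89 ≈ 43.820
S = 1000/(3900/89) − 10 = 500/39 in ≈ 12.821 in
Initial abstraction Ia = S/5 = (500/39)/5 = 100/39 ≈ 2.564 in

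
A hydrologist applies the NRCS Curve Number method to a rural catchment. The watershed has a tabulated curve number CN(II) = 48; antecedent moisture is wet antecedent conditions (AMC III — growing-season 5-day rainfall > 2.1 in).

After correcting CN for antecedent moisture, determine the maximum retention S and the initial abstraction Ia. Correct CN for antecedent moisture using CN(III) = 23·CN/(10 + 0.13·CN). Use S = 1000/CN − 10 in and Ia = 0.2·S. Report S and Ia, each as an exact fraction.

Adjust CN=48 to AMC III: 23·48/(10 + 0.13·48) → 1104 ÷ (406/25) = 13800/203 ≈ 67.980
Retention S: 1000/CN − 10 with CN=67.980 → S = 325/69 ≈ 4.710 in
Ia = 0.2S: 0.2·4.710 = 0.942 in (exactly 65/69)

S = 325/69 in ≈ 4.710 in; Ia = 65/69 in ≈ 0.942 in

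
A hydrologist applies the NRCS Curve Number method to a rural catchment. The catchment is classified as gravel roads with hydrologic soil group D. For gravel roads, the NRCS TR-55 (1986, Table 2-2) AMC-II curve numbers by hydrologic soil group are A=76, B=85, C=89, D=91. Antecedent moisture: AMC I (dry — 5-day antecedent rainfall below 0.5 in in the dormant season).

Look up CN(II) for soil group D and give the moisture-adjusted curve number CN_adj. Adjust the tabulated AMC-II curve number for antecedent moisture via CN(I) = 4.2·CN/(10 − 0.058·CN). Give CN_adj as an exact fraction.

NRCS table: gravel roads, soil group D → CN(II) = 91
Adjust CN=91 to AMC I: 4.2·91/(10 − 0.058·91) → (1911/5) ÷ (2361/500) = 63700/787 ≈ 80.940

CN_adj = 63700/787 ≈ 80.940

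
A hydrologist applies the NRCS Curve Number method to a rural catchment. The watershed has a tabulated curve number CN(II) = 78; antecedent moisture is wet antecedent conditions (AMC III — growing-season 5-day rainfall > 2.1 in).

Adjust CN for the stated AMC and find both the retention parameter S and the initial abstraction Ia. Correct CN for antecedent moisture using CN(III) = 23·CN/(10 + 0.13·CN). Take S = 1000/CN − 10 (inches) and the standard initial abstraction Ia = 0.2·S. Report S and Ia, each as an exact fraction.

S = 1100/897 in ≈ 1.226 in; Ia = 220/897 in ≈ 0.245 in

Wet (AMC III): CN(III) = 23·78/(10 + 0.13·78) = 1794/(1007/50) = 89700/1007 ≈ 89.076
S = 1000/(89700/1007) − 10 = 1100/897 in ≈ 1.226 in
Initial abstraction Ia = S/5 = (1100/897)/5 = 220/897 ≈ 0.245 in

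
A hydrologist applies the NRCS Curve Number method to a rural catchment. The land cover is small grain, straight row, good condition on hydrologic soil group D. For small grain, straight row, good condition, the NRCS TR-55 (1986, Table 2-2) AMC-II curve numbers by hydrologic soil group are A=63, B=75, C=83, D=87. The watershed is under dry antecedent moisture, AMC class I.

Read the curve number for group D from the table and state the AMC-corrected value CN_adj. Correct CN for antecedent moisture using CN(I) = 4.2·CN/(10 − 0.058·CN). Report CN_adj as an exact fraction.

CN_adj = 182700/2477 ≈ 73.759

NRCS table: small grain, straight row, good condition, soil group D → CN(II) = 87
Adjust CN=87 to AMC I: 4.2·87/(10 − 0.058·87) → (1827/5) ÷ (2477/500) = 182700/2477 ≈ 73.759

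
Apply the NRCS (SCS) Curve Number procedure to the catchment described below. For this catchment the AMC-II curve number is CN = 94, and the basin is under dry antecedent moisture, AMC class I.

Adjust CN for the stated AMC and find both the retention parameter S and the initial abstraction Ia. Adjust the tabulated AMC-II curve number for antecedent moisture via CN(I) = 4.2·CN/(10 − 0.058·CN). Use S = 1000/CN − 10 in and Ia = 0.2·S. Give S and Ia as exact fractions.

Adjust CN=94 to AMC I: 4.2·94/(10 − 0.058·94) → (1974/5) ÷ (1137/250) = 32900/379 ≈ 86.807
Retention S: 1000/CN − 10 with CN=86.807 → S = 500/329 ≈ 1.520 in
Initial abstraction Ia = S/5 = (500/329)/5 = 100/329 ≈ 0.304 in

S = 500/329 in ≈ 1.520 in; Ia = 100/329 in ≈ 0.304 in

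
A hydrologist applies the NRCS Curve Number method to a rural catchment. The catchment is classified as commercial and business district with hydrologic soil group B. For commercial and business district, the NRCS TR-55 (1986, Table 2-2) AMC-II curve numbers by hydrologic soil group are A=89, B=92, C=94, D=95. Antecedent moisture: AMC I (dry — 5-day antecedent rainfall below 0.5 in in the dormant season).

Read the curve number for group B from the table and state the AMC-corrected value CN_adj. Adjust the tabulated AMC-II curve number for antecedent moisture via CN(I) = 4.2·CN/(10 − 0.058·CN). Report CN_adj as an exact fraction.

CN_adj = 48300/583 ≈ 82.847

NRCS table: commercial and business district, soil group B → CN(II) = 92
Adjust CN=92 to AMC I: 4.2·92/(10 − 0.058·92) → (1932/5) ÷ (583/125) = 48300/583 ≈ 82.847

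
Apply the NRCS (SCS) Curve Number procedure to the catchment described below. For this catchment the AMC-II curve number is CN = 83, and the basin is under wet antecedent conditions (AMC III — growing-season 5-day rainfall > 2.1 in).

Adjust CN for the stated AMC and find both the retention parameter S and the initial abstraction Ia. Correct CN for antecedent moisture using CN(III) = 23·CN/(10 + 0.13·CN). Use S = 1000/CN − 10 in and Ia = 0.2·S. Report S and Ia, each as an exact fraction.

S = 1700/1909 in ≈ 0.891 in; Ia = 340/1909 in ≈ 0.178 in

CN(III) from CN(II)=83: (23·83)/(10 + 0.13·83) = 190900/2079 ≈ 91.823
S = 1000/(190900/2079) − 10 = 1700/1909 in ≈ 0.891 in
Ia = 0.2S: 0.2·0.891 = 0.178 in (exactly 340/1909)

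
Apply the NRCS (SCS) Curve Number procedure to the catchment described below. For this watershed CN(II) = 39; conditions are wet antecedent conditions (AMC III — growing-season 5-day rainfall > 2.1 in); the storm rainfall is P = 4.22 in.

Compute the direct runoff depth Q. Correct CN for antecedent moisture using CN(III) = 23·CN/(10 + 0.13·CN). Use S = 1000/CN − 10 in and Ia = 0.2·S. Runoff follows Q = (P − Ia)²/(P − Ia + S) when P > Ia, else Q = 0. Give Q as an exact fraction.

Wet (AMC III): CN(III) = 23·39/(10 + 0.13·39) = 897/(1507/100) = 89700/1507 ≈ 59.522
Retention S: 1000/CN − 10 with CN=59.522 → S = 6100/897 ≈ 6.800 in
Ia = 0.2·(6100/897) = 1220/897 in ≈ 1.360 in
Since P=4.220 > Ia=1.360: effective rainfall P−Ia = 128267/44850 in
Runoff Q = (P−Ia)²/(P−Ia+S) = (2.860)²/(2.860+6.800) = 16452423289/19432024950 ≈ 0.847 in

Q = 16452423289/19432024950 in ≈ 0.847 in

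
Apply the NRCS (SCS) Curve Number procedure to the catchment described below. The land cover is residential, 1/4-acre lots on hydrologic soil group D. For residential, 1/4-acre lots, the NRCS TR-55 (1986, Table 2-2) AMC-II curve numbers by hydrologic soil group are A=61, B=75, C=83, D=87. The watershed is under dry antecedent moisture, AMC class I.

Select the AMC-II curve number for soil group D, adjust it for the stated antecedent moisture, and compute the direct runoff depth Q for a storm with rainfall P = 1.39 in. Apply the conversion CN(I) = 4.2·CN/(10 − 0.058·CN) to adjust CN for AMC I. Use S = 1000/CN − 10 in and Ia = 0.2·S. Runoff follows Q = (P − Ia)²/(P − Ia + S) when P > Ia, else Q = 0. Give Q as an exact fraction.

NRCS table: residential, 1/4-acre lots, soil group D → CN(II) = 87
Dry (AMC I): CN(I) = 4.2·87/(10 − 0.058·87) = (1827/5)/(2477/500) = 182700/2477 ≈ 73.759
S = 1000/(182700/2477) − 10 = 6500/1827 in ≈ 3.558 in
Ia = 0.2·(6500/1827) = 1300/1827 in ≈ 0.712 in
Excess rainfall: 1.390 − 0.712 = 0.678 in; P > Ia so Q > 0
Q: (123953/182700)² ÷ (773953/182700) = 15364346209/141401213100 in (≈ 0.109 in)

Q = 15364346209/141401213100 in ≈ 0.109 in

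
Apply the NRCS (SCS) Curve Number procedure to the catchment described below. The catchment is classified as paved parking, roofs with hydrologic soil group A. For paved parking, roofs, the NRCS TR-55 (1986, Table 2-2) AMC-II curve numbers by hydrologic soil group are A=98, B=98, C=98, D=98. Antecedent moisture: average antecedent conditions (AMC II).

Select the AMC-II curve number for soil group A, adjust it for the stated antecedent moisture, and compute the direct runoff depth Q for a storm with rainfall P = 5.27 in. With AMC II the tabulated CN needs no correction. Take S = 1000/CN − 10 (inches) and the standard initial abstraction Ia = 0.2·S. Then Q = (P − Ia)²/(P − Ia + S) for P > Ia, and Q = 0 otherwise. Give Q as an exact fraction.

Q = 656538129/130452700 in ≈ 5.033 in

NRCS table: paved parking, roofs, soil group A → CN(II) = 98
AMC II — tabulated CN = 98 applies directly.
Max retention: S = 1000/98 − 10 = 10/49 in (≈ 0.204 in)
Ia = 0.2·(10/49) = 2/49 in ≈ 0.041 in
Excess rainfall: 5.270 − 0.041 = 5.229 in; P > Ia so Q > 0
Q: (25623/4900)² ÷ (26623/4900) = 656538129/130452700 in (≈ 5.033 in)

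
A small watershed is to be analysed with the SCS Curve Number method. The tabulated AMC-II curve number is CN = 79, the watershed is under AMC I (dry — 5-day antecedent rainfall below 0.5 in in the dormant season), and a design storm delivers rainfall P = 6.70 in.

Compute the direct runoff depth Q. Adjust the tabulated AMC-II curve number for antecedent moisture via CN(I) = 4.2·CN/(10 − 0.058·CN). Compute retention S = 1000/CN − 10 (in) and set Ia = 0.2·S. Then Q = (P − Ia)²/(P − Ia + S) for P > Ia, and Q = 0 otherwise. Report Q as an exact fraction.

Q = 18429849/7341470 in ≈ 2.510 in

Dry (AMC I): CN(I) = 4.2·79/(10 − 0.058·79) = (1659/5)/(2709/500) = 7900/129 ≈ 61.240
S = 1000/(7900/129) − 10 = 500/79 in ≈ 6.329 in
Ia = 0.2S: 0.2·6.329 = 1.266 in (exactly 100/79)
P − Ia = 6.700 − 1.266 = 4293/790 ≈ 5.434 in (> 0, runoff occurs)
Q = (4293/790)²/((4293/790) + 500/79) = (18429849/624100)/(9293/790) = 18429849/7341470 in ≈ 2.510 in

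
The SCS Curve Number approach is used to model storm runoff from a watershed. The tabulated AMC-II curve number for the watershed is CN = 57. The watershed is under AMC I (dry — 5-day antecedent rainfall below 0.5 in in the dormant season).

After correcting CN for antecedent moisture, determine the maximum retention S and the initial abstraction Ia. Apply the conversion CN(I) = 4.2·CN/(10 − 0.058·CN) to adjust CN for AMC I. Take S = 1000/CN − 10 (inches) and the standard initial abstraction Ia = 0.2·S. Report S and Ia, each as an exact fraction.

S = 21500/1197 in ≈ 17.962 in; Ia = 4300/1197 in ≈ 3.592 in

CN(I) from CN(II)=57: (4.2·57)/(10 − 0.058·57) = 119700/3347 ≈ 35.763
Retention S: 1000/CN − 10 with CN=35.763 → S = 21500/1197 ≈ 17.962 in
Initial abstraction Ia = S/5 = (21500/1197)/5 = 4300/1197 ≈ 3.592 in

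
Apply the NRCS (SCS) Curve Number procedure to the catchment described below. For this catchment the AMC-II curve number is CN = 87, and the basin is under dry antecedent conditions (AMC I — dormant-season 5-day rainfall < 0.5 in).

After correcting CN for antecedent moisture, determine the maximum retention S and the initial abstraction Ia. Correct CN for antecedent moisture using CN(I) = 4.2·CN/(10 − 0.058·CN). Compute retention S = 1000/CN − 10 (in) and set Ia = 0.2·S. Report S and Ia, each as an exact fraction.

Adjust CN=87 to AMC I: 4.2·87/(10 − 0.058·87) → (1827/5) ÷ (2477/500) = 182700/2477 ≈ 73.759
Retention S: 1000/CN − 10 with CN=73.759 → S = 6500/1827 ≈ 3.558 in
Ia = 0.2·(6500/1827) = 1300/1827 in ≈ 0.712 in

S = 6500/1827 in ≈ 3.558 in; Ia = 1300/1827 in ≈ 0.712 in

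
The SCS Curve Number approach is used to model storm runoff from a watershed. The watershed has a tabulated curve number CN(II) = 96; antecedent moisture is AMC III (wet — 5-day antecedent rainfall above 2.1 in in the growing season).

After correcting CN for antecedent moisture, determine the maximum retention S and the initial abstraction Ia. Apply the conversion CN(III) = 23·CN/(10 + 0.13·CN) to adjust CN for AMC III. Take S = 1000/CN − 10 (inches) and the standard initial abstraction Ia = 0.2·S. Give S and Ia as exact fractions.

S = 25/138 in ≈ 0.181 in; Ia = 5/138 in ≈ 0.036 in

Wet (AMC III): CN(III) = 23·96/(10 + 0.13·96) = 2208/(562/25) = 27600/281 ≈ 98.221
Max retention: S = 1000/(27600/281) − 10 = 25/138 in (≈ 0.181 in)
Initial abstraction Ia = S/5 = (25/138)/5 = 5/138 ≈ 0.036 in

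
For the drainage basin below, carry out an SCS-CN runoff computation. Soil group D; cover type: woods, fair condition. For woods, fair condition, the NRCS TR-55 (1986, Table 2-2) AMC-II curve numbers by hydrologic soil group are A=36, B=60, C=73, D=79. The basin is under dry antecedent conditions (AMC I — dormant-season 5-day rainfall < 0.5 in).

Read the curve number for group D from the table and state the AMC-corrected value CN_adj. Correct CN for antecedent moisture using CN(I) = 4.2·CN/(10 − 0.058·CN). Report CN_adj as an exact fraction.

CN_adj = 7900/129 ≈ 61.240

NRCS table: woods, fair condition, soil group D → CN(II) = 79
Adjust CN=79 to AMC I: 4.2·79/(10 − 0.058·79) → (1659/5) ÷ (2709/500) = 7900/129 ≈ 61.240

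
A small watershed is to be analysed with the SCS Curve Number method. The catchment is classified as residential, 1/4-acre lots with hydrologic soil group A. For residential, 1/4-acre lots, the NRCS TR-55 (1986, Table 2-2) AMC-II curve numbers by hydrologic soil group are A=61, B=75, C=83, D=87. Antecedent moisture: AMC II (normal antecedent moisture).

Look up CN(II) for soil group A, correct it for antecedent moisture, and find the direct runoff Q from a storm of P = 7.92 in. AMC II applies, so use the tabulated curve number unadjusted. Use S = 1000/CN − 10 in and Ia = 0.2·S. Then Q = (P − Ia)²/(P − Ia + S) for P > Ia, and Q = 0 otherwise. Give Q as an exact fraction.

Q = 17096064/5052325 in ≈ 3.384 in

NRCS table: residential, 1/4-acre lots, soil group A → CN(II) = 61
CN(II) = 61; AMC II needs no correction.
Max retention: S = 1000/61 − 10 = 390/61 in (≈ 6.393 in)
Ia = 0.2S: 0.2·6.393 = 1.279 in (exactly 78/61)
Excess rainfall: 7.920 − 1.279 = 6.641 in; P > Ia so Q > 0
Runoff Q = (P−Ia)²/(P−Ia+S) = (6.641)²/(6.641+6.393) = 17096064/5052325 ≈ 3.384 in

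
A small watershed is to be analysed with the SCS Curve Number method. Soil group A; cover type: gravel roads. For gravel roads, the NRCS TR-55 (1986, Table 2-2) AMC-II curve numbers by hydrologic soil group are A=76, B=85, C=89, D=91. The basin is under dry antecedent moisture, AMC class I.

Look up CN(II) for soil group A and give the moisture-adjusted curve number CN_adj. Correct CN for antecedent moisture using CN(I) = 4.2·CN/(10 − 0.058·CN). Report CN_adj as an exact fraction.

CN_adj = 13300/233 ≈ 57.082

NRCS table: gravel roads, soil group A → CN(II) = 76
Adjust CN=76 to AMC I: 4.2·76/(10 − 0.058·76) → (1596/5) ÷ (699/125) = 13300/233 ≈ 57.082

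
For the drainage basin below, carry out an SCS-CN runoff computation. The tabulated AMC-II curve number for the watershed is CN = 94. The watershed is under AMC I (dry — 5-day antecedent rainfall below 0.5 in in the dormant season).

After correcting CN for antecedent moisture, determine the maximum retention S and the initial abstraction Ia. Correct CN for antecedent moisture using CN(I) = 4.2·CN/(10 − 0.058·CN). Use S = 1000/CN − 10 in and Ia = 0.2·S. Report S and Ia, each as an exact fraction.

S = 500/329 in ≈ 1.520 in; Ia = 100/329 in ≈ 0.304 in

CN(I) from CN(II)=94: (4.2·94)/(10 − 0.058·94) = 32900/379 ≈ 86.807
Max retention: S = 1000/(32900/379) − 10 = 500/329 in (≈ 1.520 in)
Ia = 0.2S: 0.2·1.520 = 0.304 in (exactly 100/329)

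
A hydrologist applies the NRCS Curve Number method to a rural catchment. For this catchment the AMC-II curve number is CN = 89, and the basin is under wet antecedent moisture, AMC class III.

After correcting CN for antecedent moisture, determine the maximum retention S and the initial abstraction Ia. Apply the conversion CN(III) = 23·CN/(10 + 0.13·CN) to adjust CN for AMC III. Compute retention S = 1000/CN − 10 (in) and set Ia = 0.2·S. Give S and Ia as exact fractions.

S = 1100/2047 in ≈ 0.537 in; Ia = 220/2047 in ≈ 0.107 in

Wet (AMC III): CN(III) = 23·89/(10 + 0.13·89) = 2047/(2157/100) = 204700/2157 ≈ 94.900
Max retention: S = 1000/(204700/2157) − 10 = 1100/2047 in (≈ 0.537 in)
Ia = 0.2·(1100/2047) = 220/2047 in ≈ 0.107 in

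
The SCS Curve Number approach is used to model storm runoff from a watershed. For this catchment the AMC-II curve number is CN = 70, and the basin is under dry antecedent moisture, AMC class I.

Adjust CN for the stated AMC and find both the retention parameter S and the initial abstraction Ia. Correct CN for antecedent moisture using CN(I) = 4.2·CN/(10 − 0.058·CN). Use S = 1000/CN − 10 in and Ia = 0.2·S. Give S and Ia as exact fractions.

CN(I) from CN(II)=70: (4.2·70)/(10 − 0.058·70) = 4900/99 ≈ 49.495
Max retention: S = 1000/(4900/99) − 10 = 500/49 in (≈ 10.204 in)
Ia = 0.2·(500/49) = 100/49 in ≈ 2.041 in

S = 500/49 in ≈ 10.204 in; Ia = 100/49 in ≈ 2.041 in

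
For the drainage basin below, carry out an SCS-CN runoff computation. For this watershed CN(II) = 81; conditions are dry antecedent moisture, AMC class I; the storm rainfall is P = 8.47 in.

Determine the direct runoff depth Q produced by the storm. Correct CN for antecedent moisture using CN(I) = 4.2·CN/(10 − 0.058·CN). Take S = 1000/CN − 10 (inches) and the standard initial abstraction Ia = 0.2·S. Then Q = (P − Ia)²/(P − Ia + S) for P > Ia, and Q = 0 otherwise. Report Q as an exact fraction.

CN(I) from CN(II)=81: (4.2·81)/(10 − 0.058·81) = 170100/2651 ≈ 64.164
Max retention: S = 1000/(170100/2651) − 10 = 9500/1701 in (≈ 5.585 in)
Initial abstraction Ia = S/5 = (9500/1701)/5 = 1900/1701 ≈ 1.117 in
Excess rainfall: 8.470 − 1.117 = 7.353 in; P > Ia so Q > 0
Q: (1250747/170100)² ÷ (2200747/170100) = 1564368058009/374347064700 in (≈ 4.179 in)

Q = 1564368058009/374347064700 in ≈ 4.179 in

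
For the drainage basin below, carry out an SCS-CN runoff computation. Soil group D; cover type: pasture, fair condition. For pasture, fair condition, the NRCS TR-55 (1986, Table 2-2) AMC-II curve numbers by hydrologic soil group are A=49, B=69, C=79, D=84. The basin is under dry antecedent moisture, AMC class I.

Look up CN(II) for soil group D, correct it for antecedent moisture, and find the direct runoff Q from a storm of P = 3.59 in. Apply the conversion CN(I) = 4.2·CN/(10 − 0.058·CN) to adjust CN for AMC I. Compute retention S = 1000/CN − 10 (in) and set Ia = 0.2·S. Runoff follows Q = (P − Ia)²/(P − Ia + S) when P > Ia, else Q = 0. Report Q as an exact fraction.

NRCS table: pasture, fair condition, soil group D → CN(II) = 84
CN(I) from CN(II)=84: (4.2·84)/(10 − 0.058·84) = 44100/641 ≈ 68.799
S = 1000/(44100/641) − 10 = 2000/441 in ≈ 4.535 in
Ia = 0.2S: 0.2·4.535 = 0.907 in (exactly 400/441)
Excess rainfall: 3.590 − 0.907 = 2.683 in; P > Ia so Q > 0
Runoff Q = (P−Ia)²/(P−Ia+S) = (2.683)²/(2.683+4.535) = 13999385761/14037867900 ≈ 0.997 in

Q = 13999385761/14037867900 in ≈ 0.997 in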